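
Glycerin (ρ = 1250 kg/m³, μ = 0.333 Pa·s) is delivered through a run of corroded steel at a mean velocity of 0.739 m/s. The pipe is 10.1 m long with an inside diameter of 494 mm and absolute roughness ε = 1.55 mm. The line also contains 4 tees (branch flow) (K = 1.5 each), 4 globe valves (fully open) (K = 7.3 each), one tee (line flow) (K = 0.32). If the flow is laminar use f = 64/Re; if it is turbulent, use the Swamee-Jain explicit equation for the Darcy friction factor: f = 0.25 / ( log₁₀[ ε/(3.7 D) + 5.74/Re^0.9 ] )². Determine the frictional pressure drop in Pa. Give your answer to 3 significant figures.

ΔP ≈ 12400 Pa

Reynolds number Re = ρVD/μ = 1250 · 0.739 · 0.494 / 0.333 = 1370.
Re < 2300 → laminar flow, so f = 64/Re = 64/1370 = 0.0467 (the turbulent correlation is not needed).
Total minor-loss coefficient ΣK = 4·1.5 + 4·7.3 + 1·0.32 = 35.5.
ΔP = [f·L/D + ΣK]·(ρV²/2) = [0.0467·10.1/0.494 + 35.5]·(1250·0.739²/2) = [0.9549 + 35.5]·341.3 = 1.245e+04 Pa.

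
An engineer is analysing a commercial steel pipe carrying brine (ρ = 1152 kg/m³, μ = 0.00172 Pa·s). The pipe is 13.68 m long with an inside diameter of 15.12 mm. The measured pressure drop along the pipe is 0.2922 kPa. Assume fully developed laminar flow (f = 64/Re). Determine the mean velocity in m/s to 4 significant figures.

For laminar flow, f = 64/Re with Re = ρVD/μ, so Darcy-Weisbach reduces to ΔP = 32μLV/D². Solving for V: V = ΔP·D²/(32μL) = 292.2·(0.01512)²/(32·0.00172·13.68) = 0.08872 m/s.
Check: Re = ρVD/μ = 1152·0.08872·0.01512/0.00172 = 898.5 < 2300, so the laminar assumption holds.

V ≈ 0.08872 m/s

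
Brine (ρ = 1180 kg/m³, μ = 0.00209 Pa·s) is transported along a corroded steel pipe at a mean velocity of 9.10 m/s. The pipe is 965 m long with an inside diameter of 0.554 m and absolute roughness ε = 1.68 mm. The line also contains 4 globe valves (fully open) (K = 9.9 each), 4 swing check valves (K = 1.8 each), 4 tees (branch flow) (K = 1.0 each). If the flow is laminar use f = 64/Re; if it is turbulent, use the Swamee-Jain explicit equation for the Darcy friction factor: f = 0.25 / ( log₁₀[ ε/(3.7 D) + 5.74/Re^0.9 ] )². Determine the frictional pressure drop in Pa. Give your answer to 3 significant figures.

Reynolds number Re = ρVD/μ = 1180 · 9.1 · 0.554 / 0.00209 = 2.846e+06.
Re > 4000 → turbulent. Relative roughness ε/D = 0.00168/0.554 = 0.00303. Swamee-Jain: f = 0.25/(log₁₀[0.00303/3.7 + 5.74/2.846e+06^0.9])² = 0.25/(log₁₀[0.00082 + 8.91e-06])² = 0.25/(-3.082)² = 0.02632.
Total minor-loss coefficient ΣK = 4·9.9 + 4·1.8 + 4·1 = 50.8.
ΔP = [f·L/D + ΣK]·(ρV²/2) = [0.02632·965/0.554 + 50.8]·(1180·9.1²/2) = [45.85 + 50.8]·4.886e+04 = 4.722e+06 Pa.

ΔP ≈ 4.72×10^6 Pa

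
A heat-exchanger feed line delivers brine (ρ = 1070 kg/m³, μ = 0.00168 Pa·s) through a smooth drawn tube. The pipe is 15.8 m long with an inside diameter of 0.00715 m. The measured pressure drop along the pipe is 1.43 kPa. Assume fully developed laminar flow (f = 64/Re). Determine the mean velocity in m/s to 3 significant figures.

For laminar flow, f = 64/Re with Re = ρVD/μ, so Darcy-Weisbach reduces to ΔP = 32μLV/D². Solving for V: V = ΔP·D²/(32μL) = 1430·(0.00715)²/(32·0.00168·15.8) = 0.08607 m/s.
Check: Re = ρVD/μ = 1070·0.08607·0.00715/0.00168 = 391.9 < 2300, so the laminar assumption holds.

V ≈ 0.0861 m/s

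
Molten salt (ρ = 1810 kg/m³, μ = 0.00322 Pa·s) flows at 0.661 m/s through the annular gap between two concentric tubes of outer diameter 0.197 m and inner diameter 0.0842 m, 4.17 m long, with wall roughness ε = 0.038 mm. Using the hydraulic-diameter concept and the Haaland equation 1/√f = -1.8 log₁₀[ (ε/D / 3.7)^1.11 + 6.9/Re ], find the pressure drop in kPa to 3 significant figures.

Hydraulic diameter D_h = 4A/P = D_o - D_i = 0.197 - 0.0842 = 0.1128 m.
Re = ρVD_h/μ = 1810·0.661·0.1128/0.00322 = 4.191e+04.
ε/D_h = 3.8e-05/0.1128 = 0.000337; Haaland gives 1/√f = -1.8 log₁₀[3.27e-05+0.000165] = 6.669, so f = 0.02249.
ΔP = f(L/D_h)(ρV²/2) = 0.02249·4.17/0.1128·395.4 = 328.7 Pa.
ΔP = 0.329 kPa.

ΔP ≈ 0.329 kPa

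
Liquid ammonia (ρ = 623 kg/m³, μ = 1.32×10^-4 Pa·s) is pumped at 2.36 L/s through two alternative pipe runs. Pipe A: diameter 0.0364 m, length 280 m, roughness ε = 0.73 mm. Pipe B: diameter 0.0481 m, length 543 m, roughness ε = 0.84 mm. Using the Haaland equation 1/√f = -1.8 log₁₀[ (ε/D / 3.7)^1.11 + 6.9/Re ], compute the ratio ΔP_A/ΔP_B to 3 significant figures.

Pipe A: V = Q/A = 0.00236/0.001041 = 2.268 m/s; Re = 3.896e+05; ε/D = 0.0201; Haaland → f = 0.04888; ΔP_A = f(L/D)(ρV²/2) = 6.024e+05 Pa.
Pipe B: V = Q/A = 0.00236/0.001817 = 1.299 m/s; Re = 2.948e+05; ε/D = 0.0175; Haaland → f = 0.04644; ΔP_B = f(L/D)(ρV²/2) = 2.754e+05 Pa.
ΔP_A/ΔP_B = 6.024e+05/2.754e+05 = 2.19.

ΔP_A/ΔP_B ≈ 2.19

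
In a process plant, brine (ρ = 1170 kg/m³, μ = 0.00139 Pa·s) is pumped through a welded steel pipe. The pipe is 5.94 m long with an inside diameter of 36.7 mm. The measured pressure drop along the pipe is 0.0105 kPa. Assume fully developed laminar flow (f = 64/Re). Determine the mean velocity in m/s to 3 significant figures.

V ≈ 0.0535 m/s

For laminar flow, f = 64/Re with Re = ρVD/μ, so Darcy-Weisbach reduces to ΔP = 32μLV/D². Solving for V: V = ΔP·D²/(32μL) = 10.5·(0.0367)²/(32·0.00139·5.94) = 0.05353 m/s.
Check: Re = ρVD/μ = 1170·0.05353·0.0367/0.00139 = 1654 < 2300, so the laminar assumption holds.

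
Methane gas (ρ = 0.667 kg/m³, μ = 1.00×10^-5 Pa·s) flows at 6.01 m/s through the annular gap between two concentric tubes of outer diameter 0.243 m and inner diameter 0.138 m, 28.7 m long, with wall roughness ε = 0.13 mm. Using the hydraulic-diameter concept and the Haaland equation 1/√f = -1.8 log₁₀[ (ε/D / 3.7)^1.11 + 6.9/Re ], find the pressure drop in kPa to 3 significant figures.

Hydraulic diameter D_h = 4A/P = D_o - D_i = 0.243 - 0.138 = 0.105 m.
Re = ρVD_h/μ = 0.667·6.01·0.105/1e-05 = 4.209e+04.
ε/D_h = 0.00013/0.105 = 0.00124; Haaland gives 1/√f = -1.8 log₁₀[0.000139+0.000164] = 6.334, so f = 0.02492.
ΔP = f(L/D_h)(ρV²/2) = 0.02492·28.7/0.105·12.05 = 82.06 Pa.
ΔP = 0.0821 kPa.

ΔP ≈ 0.0821 kPa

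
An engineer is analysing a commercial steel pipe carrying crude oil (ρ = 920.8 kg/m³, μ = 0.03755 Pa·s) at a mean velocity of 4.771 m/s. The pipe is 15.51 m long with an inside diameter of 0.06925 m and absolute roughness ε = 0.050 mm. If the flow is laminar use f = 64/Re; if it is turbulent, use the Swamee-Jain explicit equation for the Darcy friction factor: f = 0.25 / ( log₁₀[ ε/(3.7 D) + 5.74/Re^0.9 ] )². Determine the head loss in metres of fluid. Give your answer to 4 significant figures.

h_f ≈ 8.828 m

Reynolds number Re = ρVD/μ = 920.8 · 4.771 · 0.06925 / 0.0376 = 8102.
Re > 4000 → turbulent. Relative roughness ε/D = 5e-05/0.06925 = 0.000722. Swamee-Jain: f = 0.25/(log₁₀[0.000722/3.7 + 5.74/8102^0.9])² = 0.25/(log₁₀[0.000195 + 0.00174])² = 0.25/(-2.713)² = 0.03397.
Darcy-Weisbach: ΔP = f(L/D)(ρV²/2) = 0.03397·(15.51/0.06925)·(920.8·4.771²/2) = 0.03397·224·1.048e+04 = 7.974e+04 Pa.
Head loss h_f = ΔP/(ρg) = 7.974e+04/(920.8·9.81) = 8.828 m.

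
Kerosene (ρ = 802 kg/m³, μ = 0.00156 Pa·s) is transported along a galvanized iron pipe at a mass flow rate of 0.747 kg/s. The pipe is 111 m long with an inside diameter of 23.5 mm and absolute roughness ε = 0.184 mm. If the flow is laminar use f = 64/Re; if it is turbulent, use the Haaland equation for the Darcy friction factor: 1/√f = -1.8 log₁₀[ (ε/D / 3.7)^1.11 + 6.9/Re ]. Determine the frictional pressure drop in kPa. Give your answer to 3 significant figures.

A = πD²/4 = π(0.0235)²/4 = 0.0004337 m²; mean velocity V = ṁ/(ρA) = 0.747/(802 · 0.0004337) = 2.147 m/s.
Reynolds number Re = ρVD/μ = 802 · 2.147 · 0.0235 / 0.00156 = 2.594e+04.
Re > 4000 → turbulent. Relative roughness ε/D = 0.000184/0.0235 = 0.00783. Haaland: 1/√f = -1.8 log₁₀[(0.00783/3.7)^1.11 + 6.9/2.594e+04] = -1.8 log₁₀[0.00107 + 0.000266] = 5.171, so f = 0.0374.
Darcy-Weisbach: ΔP = f(L/D)(ρV²/2) = 0.0374·(111/0.0235)·(802·2.147²/2) = 0.0374·4723·1849 = 3.267e+05 Pa.
ΔP = 3.267e+05 Pa = 327 kPa.

ΔP ≈ 327 kPa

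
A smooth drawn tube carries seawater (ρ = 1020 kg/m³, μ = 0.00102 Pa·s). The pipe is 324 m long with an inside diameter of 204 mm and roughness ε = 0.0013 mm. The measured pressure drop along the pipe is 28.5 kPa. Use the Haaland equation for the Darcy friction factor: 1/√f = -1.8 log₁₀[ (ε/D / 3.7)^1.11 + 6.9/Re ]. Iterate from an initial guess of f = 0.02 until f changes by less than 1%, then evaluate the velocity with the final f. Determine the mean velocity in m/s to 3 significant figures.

V ≈ 1.57 m/s

Rearranging Darcy-Weisbach: V = √(2·ΔP·D/(f·L·ρ)). With ε/D = 1.3e-06/0.204 = 6.37e-06, iterate starting from f = 0.02:
  f = 0.02 → V = √(2·2.85e+04·0.204/(0.02·324·1020)) = 1.326 m/s; Re = ρVD/μ = 2.706e+05; f → 0.01467
  f = 0.01467 → V = 1.549 m/s; Re = 3.159e+05; f → 0.01426
  f = 0.01426 → V = 1.571 m/s; Re = 3.205e+05; f → 0.01422
Converged (Δf/f < 1%). With the final f = 0.01422: V = √(2·2.85e+04·0.204/(0.01422·324·1020)) = 1.573 m/s.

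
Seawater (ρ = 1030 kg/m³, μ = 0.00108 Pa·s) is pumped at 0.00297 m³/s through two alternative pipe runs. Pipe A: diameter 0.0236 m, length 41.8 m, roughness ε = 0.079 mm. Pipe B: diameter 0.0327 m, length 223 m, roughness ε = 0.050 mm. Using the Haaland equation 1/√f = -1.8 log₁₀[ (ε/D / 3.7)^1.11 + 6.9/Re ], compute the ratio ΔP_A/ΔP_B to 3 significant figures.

Pipe A: V = Q/A = 0.00297/0.0004374 = 6.79 m/s; Re = 1.528e+05; ε/D = 0.00335; Haaland → f = 0.02777; ΔP_A = f(L/D)(ρV²/2) = 1.168e+06 Pa.
Pipe B: V = Q/A = 0.00297/0.0008398 = 3.536 m/s; Re = 1.103e+05; ε/D = 0.00153; Haaland → f = 0.02351; ΔP_B = f(L/D)(ρV²/2) = 1.033e+06 Pa.
ΔP_A/ΔP_B = 1.168e+06/1.033e+06 = 1.13.

ΔP_A/ΔP_B ≈ 1.13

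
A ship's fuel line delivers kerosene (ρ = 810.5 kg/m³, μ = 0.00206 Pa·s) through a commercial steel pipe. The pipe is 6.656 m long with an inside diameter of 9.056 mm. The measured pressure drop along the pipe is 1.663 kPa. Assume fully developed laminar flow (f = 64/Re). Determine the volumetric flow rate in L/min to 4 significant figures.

For laminar flow, f = 64/Re with Re = ρVD/μ, so Darcy-Weisbach reduces to ΔP = 32μLV/D². Solving for V: V = ΔP·D²/(32μL) = 1663·(0.009056)²/(32·0.00206·6.656) = 0.3108 m/s.
Check: Re = ρVD/μ = 810.5·0.3108·0.009056/0.00206 = 1108 < 2300, so the laminar assumption holds.
Q = V·A = 0.3108·(π/4·0.009056²) = 2.002e-05 m³/s = 1.201 L/min.

Q ≈ 1.201 L/min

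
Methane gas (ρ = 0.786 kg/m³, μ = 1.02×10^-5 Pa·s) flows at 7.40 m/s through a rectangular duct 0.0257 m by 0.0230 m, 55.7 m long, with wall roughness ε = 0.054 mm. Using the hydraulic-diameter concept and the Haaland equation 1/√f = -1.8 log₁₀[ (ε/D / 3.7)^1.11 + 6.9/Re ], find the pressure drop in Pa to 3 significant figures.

ΔP ≈ 1570 Pa

Hydraulic diameter D_h = 4A/P = 4·(0.0257·0.023)/(2·(0.0257+0.023)) = 0.002364/0.0974 = 0.02428 m.
Re = ρVD_h/μ = 0.786·7.4·0.02428/1.02e-05 = 1.384e+04.
ε/D_h = 5.4e-05/0.02428 = 0.00222; Haaland gives 1/√f = -1.8 log₁₀[0.000266+0.000498] = 5.61, so f = 0.03177.
ΔP = f(L/D_h)(ρV²/2) = 0.03177·55.7/0.02428·21.52 = 1569 Pa.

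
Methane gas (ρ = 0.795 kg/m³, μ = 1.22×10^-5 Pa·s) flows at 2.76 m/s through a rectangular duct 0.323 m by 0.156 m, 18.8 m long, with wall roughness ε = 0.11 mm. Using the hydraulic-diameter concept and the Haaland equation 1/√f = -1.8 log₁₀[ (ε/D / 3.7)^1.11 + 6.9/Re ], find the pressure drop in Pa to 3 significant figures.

Hydraulic diameter D_h = 4A/P = 4·(0.323·0.156)/(2·(0.323+0.156)) = 0.2016/0.958 = 0.2104 m.
Re = ρVD_h/μ = 0.795·2.76·0.2104/1.22e-05 = 3.784e+04.
ε/D_h = 0.00011/0.2104 = 0.000523; Haaland gives 1/√f = -1.8 log₁₀[5.33e-05+0.000182] = 6.53, so f = 0.02345.
ΔP = f(L/D_h)(ρV²/2) = 0.02345·18.8/0.2104·3.028 = 6.346 Pa.

ΔP ≈ 6.35 Pa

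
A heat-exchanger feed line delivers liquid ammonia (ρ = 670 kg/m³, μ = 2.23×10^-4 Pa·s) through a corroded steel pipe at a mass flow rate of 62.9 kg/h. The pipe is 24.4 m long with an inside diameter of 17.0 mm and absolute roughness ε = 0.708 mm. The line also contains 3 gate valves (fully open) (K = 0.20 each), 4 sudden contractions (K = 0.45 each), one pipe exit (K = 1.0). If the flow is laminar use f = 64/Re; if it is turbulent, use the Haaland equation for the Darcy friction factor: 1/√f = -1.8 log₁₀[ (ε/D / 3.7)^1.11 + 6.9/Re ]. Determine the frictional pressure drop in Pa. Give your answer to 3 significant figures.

ΔP ≈ 462 Pa

ṁ = 62.9 kg/h = 62.9/3600 = 0.01747 kg/s.
A = πD²/4 = π(0.017)²/4 = 0.000227 m²; mean velocity V = ṁ/(ρA) = 0.01747/(670 · 0.000227) = 0.1149 m/s.
Reynolds number Re = ρVD/μ = 670 · 0.1149 · 0.017 / 0.000223 = 5868.
Re > 4000 → turbulent. Relative roughness ε/D = 0.000708/0.017 = 0.0416. Haaland: 1/√f = -1.8 log₁₀[(0.0416/3.7)^1.11 + 6.9/5868] = -1.8 log₁₀[0.00687 + 0.00118] = 3.77, so f = 0.07036.
Total minor-loss coefficient ΣK = 3·0.2 + 4·0.45 + 1·1 = 3.4.
ΔP = [f·L/D + ΣK]·(ρV²/2) = [0.07036·24.4/0.017 + 3.4]·(670·0.1149²/2) = [101 + 3.4]·4.422 = 461.6 Pa.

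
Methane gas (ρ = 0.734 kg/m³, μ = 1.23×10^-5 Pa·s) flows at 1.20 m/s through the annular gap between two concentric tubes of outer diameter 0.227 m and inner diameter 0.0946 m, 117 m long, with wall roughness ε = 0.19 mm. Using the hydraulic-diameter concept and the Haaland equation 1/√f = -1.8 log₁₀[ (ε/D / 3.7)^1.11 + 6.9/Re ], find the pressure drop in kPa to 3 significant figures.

Hydraulic diameter D_h = 4A/P = D_o - D_i = 0.227 - 0.0946 = 0.1324 m.
Re = ρVD_h/μ = 0.734·1.2·0.1324/1.23e-05 = 9481.
ε/D_h = 0.00019/0.1324 = 0.00144; Haaland gives 1/√f = -1.8 log₁₀[0.000163+0.000728] = 5.49, so f = 0.03318.
ΔP = f(L/D_h)(ρV²/2) = 0.03318·117/0.1324·0.5285 = 15.49 Pa.
ΔP = 0.0155 kPa.

ΔP ≈ 0.0155 kPa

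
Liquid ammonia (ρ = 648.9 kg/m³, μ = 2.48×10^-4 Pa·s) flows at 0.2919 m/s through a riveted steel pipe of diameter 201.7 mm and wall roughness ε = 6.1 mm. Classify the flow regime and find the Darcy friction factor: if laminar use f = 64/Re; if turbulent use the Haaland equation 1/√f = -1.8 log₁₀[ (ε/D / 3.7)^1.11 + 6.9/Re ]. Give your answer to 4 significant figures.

f ≈ 0.05768

Re = ρVD/μ = 648.9·0.2919·0.2017/0.000248 = 1.541e+05.
Re > 4000 → turbulent. ε/D = 0.0061/0.2017 = 0.0302; Haaland: 1/√f = -1.8 log₁₀[0.00482 + 4.48e-05] = 4.164, so f = 0.05768.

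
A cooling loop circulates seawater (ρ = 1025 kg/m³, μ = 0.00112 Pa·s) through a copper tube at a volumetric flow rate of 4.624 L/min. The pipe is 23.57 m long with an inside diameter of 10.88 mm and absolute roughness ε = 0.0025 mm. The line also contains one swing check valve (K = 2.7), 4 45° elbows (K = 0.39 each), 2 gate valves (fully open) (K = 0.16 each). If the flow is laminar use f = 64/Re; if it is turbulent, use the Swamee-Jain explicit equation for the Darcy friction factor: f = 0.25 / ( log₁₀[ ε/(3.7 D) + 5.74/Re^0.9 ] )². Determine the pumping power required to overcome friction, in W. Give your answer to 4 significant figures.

Q = 4.624 L/min = 4.624/60000 = 7.707e-05 m³/s.
Cross-sectional area A = πD²/4 = π(0.01088)²/4 = 9.297e-05 m²; mean velocity V = Q/A = 7.707e-05/9.297e-05 = 0.8289 m/s.
Reynolds number Re = ρVD/μ = 1025 · 0.8289 · 0.01088 / 0.00112 = 8254.
Re > 4000 → turbulent. Relative roughness ε/D = 2.5e-06/0.01088 = 0.00023. Swamee-Jain: f = 0.25/(log₁₀[0.00023/3.7 + 5.74/8254^0.9])² = 0.25/(log₁₀[6.21e-05 + 0.00171])² = 0.25/(-2.751)² = 0.03304.
Total minor-loss coefficient ΣK = 1·2.7 + 4·0.39 + 2·0.16 = 4.58.
ΔP = [f·L/D + ΣK]·(ρV²/2) = [0.03304·23.57/0.01088 + 4.58]·(1025·0.8289²/2) = [71.58 + 4.58]·352.2 = 2.682e+04 Pa.
Pumping power P = QΔP = 7.707e-05·2.682e+04 = 2.0670 W = 2.067 W.

P ≈ 2.067 W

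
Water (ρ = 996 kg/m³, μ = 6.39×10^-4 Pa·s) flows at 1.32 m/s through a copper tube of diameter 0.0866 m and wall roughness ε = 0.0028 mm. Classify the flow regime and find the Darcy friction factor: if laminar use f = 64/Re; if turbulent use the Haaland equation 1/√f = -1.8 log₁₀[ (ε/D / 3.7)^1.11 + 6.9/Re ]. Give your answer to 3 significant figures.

f ≈ 0.0160

Re = ρVD/μ = 996·1.32·0.0866/0.000639 = 1.782e+05.
Re > 4000 → turbulent. ε/D = 2.8e-06/0.0866 = 3.23e-05; Haaland: 1/√f = -1.8 log₁₀[2.43e-06 + 3.87e-05] = 7.894, so f = 0.01605.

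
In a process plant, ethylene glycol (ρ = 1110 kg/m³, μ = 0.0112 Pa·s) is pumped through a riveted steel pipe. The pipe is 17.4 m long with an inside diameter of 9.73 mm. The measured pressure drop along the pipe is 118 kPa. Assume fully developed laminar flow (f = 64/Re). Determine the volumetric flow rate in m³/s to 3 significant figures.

Q ≈ 1.33×10^-4 m³/s

For laminar flow, f = 64/Re with Re = ρVD/μ, so Darcy-Weisbach reduces to ΔP = 32μLV/D². Solving for V: V = ΔP·D²/(32μL) = 1.18e+05·(0.00973)²/(32·0.0112·17.4) = 1.791 m/s.
Check: Re = ρVD/μ = 1110·1.791·0.00973/0.0112 = 1727 < 2300, so the laminar assumption holds.
Q = V·A = 1.791·(π/4·0.00973²) = 0.0001332 m³/s = 1.33×10^-4 m³/s.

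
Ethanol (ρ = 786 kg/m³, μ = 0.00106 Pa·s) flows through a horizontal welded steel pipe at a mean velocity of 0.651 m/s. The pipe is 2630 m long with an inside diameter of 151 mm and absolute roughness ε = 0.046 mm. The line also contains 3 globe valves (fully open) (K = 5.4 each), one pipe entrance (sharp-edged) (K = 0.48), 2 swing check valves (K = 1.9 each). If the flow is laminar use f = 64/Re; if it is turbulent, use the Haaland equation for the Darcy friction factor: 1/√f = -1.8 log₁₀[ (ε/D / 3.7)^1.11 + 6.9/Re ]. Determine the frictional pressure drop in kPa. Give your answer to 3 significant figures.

ΔP ≈ 62.1 kPa

Reynolds number Re = ρVD/μ = 786 · 0.651 · 0.151 / 0.00106 = 7.289e+04.
Re > 4000 → turbulent. Relative roughness ε/D = 4.6e-05/0.151 = 0.000305. Haaland: 1/√f = -1.8 log₁₀[(0.000305/3.7)^1.11 + 6.9/7.289e+04] = -1.8 log₁₀[2.93e-05 + 9.47e-05] = 7.032, so f = 0.02022.
Total minor-loss coefficient ΣK = 3·5.4 + 1·0.48 + 2·1.9 = 20.5.
ΔP = [f·L/D + ΣK]·(ρV²/2) = [0.02022·2630/0.151 + 20.5]·(786·0.651²/2) = [352.2 + 20.5]·166.6 = 6.207e+04 Pa.
ΔP = 6.207e+04 Pa = 62.1 kPa.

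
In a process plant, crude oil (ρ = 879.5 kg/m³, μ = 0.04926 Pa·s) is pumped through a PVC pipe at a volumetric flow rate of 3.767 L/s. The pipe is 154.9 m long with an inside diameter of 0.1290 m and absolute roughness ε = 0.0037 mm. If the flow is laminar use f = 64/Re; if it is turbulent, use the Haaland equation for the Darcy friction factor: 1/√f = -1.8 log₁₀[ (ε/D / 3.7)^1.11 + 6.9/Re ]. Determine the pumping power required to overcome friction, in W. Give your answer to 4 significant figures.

P ≈ 15.93 W

Q = 3.767 L/s = 3.767/1000 = 0.003767 m³/s.
Cross-sectional area A = πD²/4 = π(0.129)²/4 = 0.01307 m²; mean velocity V = Q/A = 0.003767/0.01307 = 0.2882 m/s.
Reynolds number Re = ρVD/μ = 879.5 · 0.2882 · 0.129 / 0.0493 = 663.8.
Re < 2300 → laminar flow, so f = 64/Re = 64/663.8 = 0.09641 (the turbulent correlation is not needed).
Darcy-Weisbach: ΔP = f(L/D)(ρV²/2) = 0.09641·(154.9/0.129)·(879.5·0.2882²/2) = 0.09641·1201·36.53 = 4229 Pa.
Pumping power P = QΔP = 0.003767·4229 = 15.931 W = 15.93 W.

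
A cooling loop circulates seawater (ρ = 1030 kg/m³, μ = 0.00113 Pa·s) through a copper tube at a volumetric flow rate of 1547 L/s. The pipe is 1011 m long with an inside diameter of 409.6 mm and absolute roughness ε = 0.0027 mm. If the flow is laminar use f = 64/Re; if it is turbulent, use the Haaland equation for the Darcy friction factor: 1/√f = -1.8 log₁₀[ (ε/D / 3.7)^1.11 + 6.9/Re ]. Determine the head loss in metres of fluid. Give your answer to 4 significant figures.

h_f ≈ 164.7 m

Q = 1547 L/s = 1547/1000 = 1.547 m³/s.
Cross-sectional area A = πD²/4 = π(0.4096)²/4 = 0.1318 m²; mean velocity V = Q/A = 1.547/0.1318 = 11.74 m/s.
Reynolds number Re = ρVD/μ = 1030 · 11.74 · 0.4096 / 0.00113 = 4.383e+06.
Re > 4000 → turbulent. Relative roughness ε/D = 2.7e-06/0.4096 = 6.59e-06. Haaland: 1/√f = -1.8 log₁₀[(6.59e-06/3.7)^1.11 + 6.9/4.383e+06] = -1.8 log₁₀[4.15e-07 + 1.57e-06] = 10.26, so f = 0.009495.
Darcy-Weisbach: ΔP = f(L/D)(ρV²/2) = 0.009495·(1011/0.4096)·(1030·11.74²/2) = 0.009495·2468·7.099e+04 = 1.664e+06 Pa.
Head loss h_f = ΔP/(ρg) = 1.664e+06/(1030·9.81) = 164.7 m.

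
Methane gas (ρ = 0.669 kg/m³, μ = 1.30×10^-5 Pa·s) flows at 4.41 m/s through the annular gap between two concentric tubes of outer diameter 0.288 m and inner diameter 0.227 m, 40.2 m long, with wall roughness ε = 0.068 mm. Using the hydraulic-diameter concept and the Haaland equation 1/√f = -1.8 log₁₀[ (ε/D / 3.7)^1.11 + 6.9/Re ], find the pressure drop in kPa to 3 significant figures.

ΔP ≈ 0.129 kPa

Hydraulic diameter D_h = 4A/P = D_o - D_i = 0.288 - 0.227 = 0.061 m.
Re = ρVD_h/μ = 0.669·4.41·0.061/1.3e-05 = 1.384e+04.
ε/D_h = 6.8e-05/0.061 = 0.00111; Haaland gives 1/√f = -1.8 log₁₀[0.000123+0.000498] = 5.771, so f = 0.03002.
ΔP = f(L/D_h)(ρV²/2) = 0.03002·40.2/0.061·6.505 = 128.7 Pa.
ΔP = 0.129 kPa.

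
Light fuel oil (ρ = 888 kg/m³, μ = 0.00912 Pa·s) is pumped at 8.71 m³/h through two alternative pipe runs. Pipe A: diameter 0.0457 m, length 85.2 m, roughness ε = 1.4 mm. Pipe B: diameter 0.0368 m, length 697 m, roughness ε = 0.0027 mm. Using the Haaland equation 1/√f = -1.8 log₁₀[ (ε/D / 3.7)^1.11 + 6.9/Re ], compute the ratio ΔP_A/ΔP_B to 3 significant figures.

ΔP_A/ΔP_B ≈ 0.0787

Pipe A: V = Q/A = 0.002419/0.00164 = 1.475 m/s; Re = 6563; ε/D = 0.0306; Haaland → f = 0.06227; ΔP_A = f(L/D)(ρV²/2) = 1.121e+05 Pa.
Pipe B: V = Q/A = 0.002419/0.001064 = 2.275 m/s; Re = 8151; ε/D = 7.34e-05; Haaland → f = 0.03276; ΔP_B = f(L/D)(ρV²/2) = 1.426e+06 Pa.
ΔP_A/ΔP_B = 1.121e+05/1.426e+06 = 0.0787.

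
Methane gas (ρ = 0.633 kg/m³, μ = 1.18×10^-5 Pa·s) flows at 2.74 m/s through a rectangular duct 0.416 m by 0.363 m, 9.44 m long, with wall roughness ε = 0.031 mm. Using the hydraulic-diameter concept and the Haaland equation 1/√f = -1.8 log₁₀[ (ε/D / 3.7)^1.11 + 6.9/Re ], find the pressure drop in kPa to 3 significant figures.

Hydraulic diameter D_h = 4A/P = 4·(0.416·0.363)/(2·(0.416+0.363)) = 0.604/1.558 = 0.3877 m.
Re = ρVD_h/μ = 0.633·2.74·0.3877/1.18e-05 = 5.699e+04.
ε/D_h = 3.1e-05/0.3877 = 8e-05; Haaland gives 1/√f = -1.8 log₁₀[6.63e-06+0.000121] = 7.009, so f = 0.02036.
ΔP = f(L/D_h)(ρV²/2) = 0.02036·9.44/0.3877·2.376 = 1.178 Pa.
ΔP = 0.00118 kPa.

ΔP ≈ 0.00118 kPa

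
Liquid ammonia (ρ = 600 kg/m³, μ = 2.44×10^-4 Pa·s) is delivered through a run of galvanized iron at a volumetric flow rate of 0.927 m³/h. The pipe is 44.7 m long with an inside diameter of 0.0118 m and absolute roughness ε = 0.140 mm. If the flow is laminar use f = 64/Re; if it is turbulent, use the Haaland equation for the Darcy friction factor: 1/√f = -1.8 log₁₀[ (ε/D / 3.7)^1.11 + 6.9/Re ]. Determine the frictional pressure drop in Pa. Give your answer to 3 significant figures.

ΔP ≈ 258000 Pa

Q = 0.927 m³/h = 0.927/3600 = 0.0002575 m³/s.
Cross-sectional area A = πD²/4 = π(0.0118)²/4 = 0.0001094 m²; mean velocity V = Q/A = 0.0002575/0.0001094 = 2.355 m/s.
Reynolds number Re = ρVD/μ = 600 · 2.355 · 0.0118 / 0.000244 = 6.832e+04.
Re > 4000 → turbulent. Relative roughness ε/D = 0.00014/0.0118 = 0.0119. Haaland: 1/√f = -1.8 log₁₀[(0.0119/3.7)^1.11 + 6.9/6.832e+04] = -1.8 log₁₀[0.0017 + 0.000101] = 4.938, so f = 0.04101.
Darcy-Weisbach: ΔP = f(L/D)(ρV²/2) = 0.04101·(44.7/0.0118)·(600·2.355²/2) = 0.04101·3788·1663 = 2.584e+05 Pa.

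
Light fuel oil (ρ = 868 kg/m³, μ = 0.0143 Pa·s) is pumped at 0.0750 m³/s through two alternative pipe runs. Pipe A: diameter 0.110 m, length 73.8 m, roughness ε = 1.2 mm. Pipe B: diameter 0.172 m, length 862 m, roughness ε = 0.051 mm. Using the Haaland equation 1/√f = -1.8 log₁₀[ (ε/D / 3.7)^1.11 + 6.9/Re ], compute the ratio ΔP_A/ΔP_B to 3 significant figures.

Pipe A: V = Q/A = 0.075/0.009503 = 7.892 m/s; Re = 5.269e+04; ε/D = 0.0109; Haaland → f = 0.04012; ΔP_A = f(L/D)(ρV²/2) = 7.276e+05 Pa.
Pipe B: V = Q/A = 0.075/0.02324 = 3.228 m/s; Re = 3.37e+04; ε/D = 0.000297; Haaland → f = 0.02339; ΔP_B = f(L/D)(ρV²/2) = 5.301e+05 Pa.
ΔP_A/ΔP_B = 7.276e+05/5.301e+05 = 1.37.

ΔP_A/ΔP_B ≈ 1.37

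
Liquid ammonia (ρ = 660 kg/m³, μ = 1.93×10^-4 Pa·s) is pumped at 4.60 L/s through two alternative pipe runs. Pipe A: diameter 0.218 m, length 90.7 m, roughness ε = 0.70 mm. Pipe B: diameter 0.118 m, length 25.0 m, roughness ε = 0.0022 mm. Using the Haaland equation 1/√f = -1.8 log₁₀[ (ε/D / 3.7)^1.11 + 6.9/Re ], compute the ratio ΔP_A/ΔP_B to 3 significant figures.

ΔP_A/ΔP_B ≈ 0.292

Pipe A: V = Q/A = 0.0046/0.03733 = 0.1232 m/s; Re = 9.188e+04; ε/D = 0.00321; Haaland → f = 0.02794; ΔP_A = f(L/D)(ρV²/2) = 58.27 Pa.
Pipe B: V = Q/A = 0.0046/0.01094 = 0.4206 m/s; Re = 1.697e+05; ε/D = 1.86e-05; Haaland → f = 0.01611; ΔP_B = f(L/D)(ρV²/2) = 199.3 Pa.
ΔP_A/ΔP_B = 58.27/199.3 = 0.292.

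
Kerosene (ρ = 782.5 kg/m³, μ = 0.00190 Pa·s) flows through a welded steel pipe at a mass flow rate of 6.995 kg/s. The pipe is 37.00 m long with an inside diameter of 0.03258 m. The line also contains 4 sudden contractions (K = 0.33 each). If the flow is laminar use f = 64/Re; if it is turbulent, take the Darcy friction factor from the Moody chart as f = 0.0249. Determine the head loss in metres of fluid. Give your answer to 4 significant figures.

A = πD²/4 = π(0.03258)²/4 = 0.0008337 m²; mean velocity V = ṁ/(ρA) = 6.995/(782.5 · 0.0008337) = 10.72 m/s.
Reynolds number Re = ρVD/μ = 782.5 · 10.72 · 0.03258 / 0.0019 = 1.439e+05.
Re > 4000 → turbulent; use the Moody-chart value f = 0.0249.
Total minor-loss coefficient ΣK = 4·0.33 = 1.32.
ΔP = [f·L/D + ΣK]·(ρV²/2) = [0.0249·37/0.03258 + 1.32]·(782.5·10.72²/2) = [28.28 + 1.32]·4.499e+04 = 1.331e+06 Pa.
Head loss h_f = ΔP/(ρg) = 1.331e+06/(782.5·9.81) = 173.5 m.

h_f ≈ 173.5 m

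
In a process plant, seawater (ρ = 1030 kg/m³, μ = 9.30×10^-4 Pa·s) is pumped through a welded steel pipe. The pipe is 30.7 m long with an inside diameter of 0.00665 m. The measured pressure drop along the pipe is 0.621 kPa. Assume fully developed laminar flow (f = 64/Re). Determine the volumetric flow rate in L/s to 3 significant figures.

Q ≈ 0.00104 L/s

For laminar flow, f = 64/Re with Re = ρVD/μ, so Darcy-Weisbach reduces to ΔP = 32μLV/D². Solving for V: V = ΔP·D²/(32μL) = 621·(0.00665)²/(32·0.00093·30.7) = 0.03006 m/s.
Check: Re = ρVD/μ = 1030·0.03006·0.00665/0.00093 = 221.4 < 2300, so the laminar assumption holds.
Q = V·A = 0.03006·(π/4·0.00665²) = 1.044e-06 m³/s = 0.00104 L/s.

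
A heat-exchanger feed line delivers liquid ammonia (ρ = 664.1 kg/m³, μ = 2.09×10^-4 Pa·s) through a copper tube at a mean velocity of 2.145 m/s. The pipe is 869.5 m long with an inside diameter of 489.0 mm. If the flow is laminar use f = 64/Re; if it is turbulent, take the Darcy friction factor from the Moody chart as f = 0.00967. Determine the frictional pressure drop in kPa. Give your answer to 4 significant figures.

ΔP ≈ 26.27 kPa

Reynolds number Re = ρVD/μ = 664.1 · 2.145 · 0.489 / 0.000209 = 3.333e+06.
Re > 4000 → turbulent; use the Moody-chart value f = 0.00967.
Darcy-Weisbach: ΔP = f(L/D)(ρV²/2) = 0.00967·(869.5/0.489)·(664.1·2.145²/2) = 0.00967·1778·1528 = 2.627e+04 Pa.
ΔP = 2.627e+04 Pa = 26.27 kPa.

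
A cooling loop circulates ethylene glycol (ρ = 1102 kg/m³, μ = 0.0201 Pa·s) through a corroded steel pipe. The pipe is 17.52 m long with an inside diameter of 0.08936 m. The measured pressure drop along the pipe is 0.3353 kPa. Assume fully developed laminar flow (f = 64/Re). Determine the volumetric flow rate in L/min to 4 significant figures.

Q ≈ 89.41 L/min

For laminar flow, f = 64/Re with Re = ρVD/μ, so Darcy-Weisbach reduces to ΔP = 32μLV/D². Solving for V: V = ΔP·D²/(32μL) = 335.3·(0.08936)²/(32·0.0201·17.52) = 0.2376 m/s.
Check: Re = ρVD/μ = 1102·0.2376·0.08936/0.0201 = 1164 < 2300, so the laminar assumption holds.
Q = V·A = 0.2376·(π/4·0.08936²) = 0.00149 m³/s = 89.41 L/min.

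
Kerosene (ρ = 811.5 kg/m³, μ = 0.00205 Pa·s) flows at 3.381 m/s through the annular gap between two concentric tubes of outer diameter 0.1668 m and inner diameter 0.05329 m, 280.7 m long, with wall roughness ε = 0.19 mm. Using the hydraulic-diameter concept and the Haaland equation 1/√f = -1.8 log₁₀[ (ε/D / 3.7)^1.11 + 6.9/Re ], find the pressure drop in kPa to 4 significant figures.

Hydraulic diameter D_h = 4A/P = D_o - D_i = 0.1668 - 0.05329 = 0.1135 m.
Re = ρVD_h/μ = 811.5·3.381·0.1135/0.00205 = 1.519e+05.
ε/D_h = 0.00019/0.1135 = 0.00167; Haaland gives 1/√f = -1.8 log₁₀[0.000194+4.54e-05] = 6.518, so f = 0.02354.
ΔP = f(L/D_h)(ρV²/2) = 0.02354·280.7/0.1135·4638 = 2.7e+05 Pa.
ΔP = 270.0 kPa.

ΔP ≈ 270.0 kPa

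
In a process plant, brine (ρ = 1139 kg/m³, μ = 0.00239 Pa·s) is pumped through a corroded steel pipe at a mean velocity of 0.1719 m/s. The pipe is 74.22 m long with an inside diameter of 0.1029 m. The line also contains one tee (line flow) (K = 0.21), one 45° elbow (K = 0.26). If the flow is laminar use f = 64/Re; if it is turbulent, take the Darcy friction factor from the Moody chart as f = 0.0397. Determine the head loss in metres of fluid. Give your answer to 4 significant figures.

Reynolds number Re = ρVD/μ = 1139 · 0.1719 · 0.1029 / 0.00239 = 8430.
Re > 4000 → turbulent; use the Moody-chart value f = 0.0397.
Total minor-loss coefficient ΣK = 1·0.21 + 1·0.26 = 0.47.
ΔP = [f·L/D + ΣK]·(ρV²/2) = [0.0397·74.22/0.1029 + 0.47]·(1139·0.1719²/2) = [28.63 + 0.47]·16.83 = 489.8 Pa.
Head loss h_f = ΔP/(ρg) = 489.8/(1139·9.81) = 0.04383 m.

h_f ≈ 0.04383 m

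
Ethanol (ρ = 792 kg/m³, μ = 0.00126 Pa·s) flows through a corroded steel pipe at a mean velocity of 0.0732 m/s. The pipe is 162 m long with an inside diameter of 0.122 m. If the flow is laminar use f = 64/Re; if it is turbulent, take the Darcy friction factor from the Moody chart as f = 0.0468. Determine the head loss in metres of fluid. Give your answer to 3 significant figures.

h_f ≈ 0.0170 m

Reynolds number Re = ρVD/μ = 792 · 0.0732 · 0.122 / 0.00126 = 5613.
Re > 4000 → turbulent; use the Moody-chart value f = 0.0468.
Darcy-Weisbach: ΔP = f(L/D)(ρV²/2) = 0.0468·(162/0.122)·(792·0.0732²/2) = 0.0468·1328·2.122 = 131.9 Pa.
Head loss h_f = ΔP/(ρg) = 131.9/(792·9.81) = 0.0170 m.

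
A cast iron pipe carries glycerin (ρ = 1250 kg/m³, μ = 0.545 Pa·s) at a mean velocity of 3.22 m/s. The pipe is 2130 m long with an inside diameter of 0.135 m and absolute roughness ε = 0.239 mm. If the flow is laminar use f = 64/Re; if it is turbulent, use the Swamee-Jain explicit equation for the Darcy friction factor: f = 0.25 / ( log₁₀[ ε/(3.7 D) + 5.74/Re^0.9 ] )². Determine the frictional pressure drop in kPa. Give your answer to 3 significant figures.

ΔP ≈ 6560 kPa

Reynolds number Re = ρVD/μ = 1250 · 3.22 · 0.135 / 0.545 = 997.
Re < 2300 → laminar flow, so f = 64/Re = 64/997 = 0.06419 (the turbulent correlation is not needed).
Darcy-Weisbach: ΔP = f(L/D)(ρV²/2) = 0.06419·(2130/0.135)·(1250·3.22²/2) = 0.06419·1.578e+04·6480 = 6.563e+06 Pa.
ΔP = 6.563e+06 Pa = 6560 kPa.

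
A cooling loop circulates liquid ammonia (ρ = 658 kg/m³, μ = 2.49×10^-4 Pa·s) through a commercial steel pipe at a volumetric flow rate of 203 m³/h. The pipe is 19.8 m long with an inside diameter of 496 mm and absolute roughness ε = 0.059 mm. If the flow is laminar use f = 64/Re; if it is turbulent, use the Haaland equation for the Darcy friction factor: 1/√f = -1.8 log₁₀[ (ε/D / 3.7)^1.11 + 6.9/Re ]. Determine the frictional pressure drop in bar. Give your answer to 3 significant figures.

ΔP ≈ 1.67×10^-4 bar

Q = 203 m³/h = 203/3600 = 0.05639 m³/s.
Cross-sectional area A = πD²/4 = π(0.496)²/4 = 0.1932 m²; mean velocity V = Q/A = 0.05639/0.1932 = 0.2918 m/s.
Reynolds number Re = ρVD/μ = 658 · 0.2918 · 0.496 / 0.000249 = 3.825e+05.
Re > 4000 → turbulent. Relative roughness ε/D = 5.9e-05/0.496 = 0.000119. Haaland: 1/√f = -1.8 log₁₀[(0.000119/3.7)^1.11 + 6.9/3.825e+05] = -1.8 log₁₀[1.03e-05 + 1.8e-05] = 8.186, so f = 0.01492.
Darcy-Weisbach: ΔP = f(L/D)(ρV²/2) = 0.01492·(19.8/0.496)·(658·0.2918²/2) = 0.01492·39.92·28.02 = 16.69 Pa.
ΔP = 16.69 Pa = 1.67×10^-4 bar.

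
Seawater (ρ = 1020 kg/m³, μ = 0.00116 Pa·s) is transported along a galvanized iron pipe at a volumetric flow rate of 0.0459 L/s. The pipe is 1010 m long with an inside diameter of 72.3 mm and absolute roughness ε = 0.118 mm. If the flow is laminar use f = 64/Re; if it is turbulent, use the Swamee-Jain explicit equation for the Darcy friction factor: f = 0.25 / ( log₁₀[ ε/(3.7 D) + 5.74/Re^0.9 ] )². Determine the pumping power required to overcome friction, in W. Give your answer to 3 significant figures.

Q = 0.0459 L/s = 0.0459/1000 = 4.59e-05 m³/s.
Cross-sectional area A = πD²/4 = π(0.0723)²/4 = 0.004106 m²; mean velocity V = Q/A = 4.59e-05/0.004106 = 0.01118 m/s.
Reynolds number Re = ρVD/μ = 1020 · 0.01118 · 0.0723 / 0.00116 = 710.8.
Re < 2300 → laminar flow, so f = 64/Re = 64/710.8 = 0.09004 (the turbulent correlation is not needed).
Darcy-Weisbach: ΔP = f(L/D)(ρV²/2) = 0.09004·(1010/0.0723)·(1020·0.01118²/2) = 0.09004·1.397e+04·0.06375 = 80.19 Pa.
Pumping power P = QΔP = 4.59e-05·80.19 = 0.003681 W = 0.00368 W.

P ≈ 0.00368 W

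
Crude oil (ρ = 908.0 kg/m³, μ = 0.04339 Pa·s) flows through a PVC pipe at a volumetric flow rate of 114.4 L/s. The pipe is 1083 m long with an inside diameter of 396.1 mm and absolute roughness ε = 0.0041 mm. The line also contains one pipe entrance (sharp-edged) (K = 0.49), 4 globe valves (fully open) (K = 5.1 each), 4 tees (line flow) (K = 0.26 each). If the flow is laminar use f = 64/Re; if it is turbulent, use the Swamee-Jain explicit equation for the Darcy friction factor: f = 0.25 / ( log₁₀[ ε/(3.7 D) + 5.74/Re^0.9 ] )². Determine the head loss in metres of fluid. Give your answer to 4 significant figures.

h_f ≈ 4.969 m

Q = 114.4 L/s = 114.4/1000 = 0.1144 m³/s.
Cross-sectional area A = πD²/4 = π(0.3961)²/4 = 0.1232 m²; mean velocity V = Q/A = 0.1144/0.1232 = 0.9284 m/s.
Reynolds number Re = ρVD/μ = 908 · 0.9284 · 0.3961 / 0.0434 = 7695.
Re > 4000 → turbulent. Relative roughness ε/D = 4.1e-06/0.3961 = 1.04e-05. Swamee-Jain: f = 0.25/(log₁₀[1.04e-05/3.7 + 5.74/7695^0.9])² = 0.25/(log₁₀[2.8e-06 + 0.00183])² = 0.25/(-2.738)² = 0.03335.
Total minor-loss coefficient ΣK = 1·0.49 + 4·5.1 + 4·0.26 = 21.9.
ΔP = [f·L/D + ΣK]·(ρV²/2) = [0.03335·1083/0.3961 + 21.9]·(908·0.9284²/2) = [91.18 + 21.9]·391.3 = 4.426e+04 Pa.
Head loss h_f = ΔP/(ρg) = 4.426e+04/(908·9.81) = 4.969 m.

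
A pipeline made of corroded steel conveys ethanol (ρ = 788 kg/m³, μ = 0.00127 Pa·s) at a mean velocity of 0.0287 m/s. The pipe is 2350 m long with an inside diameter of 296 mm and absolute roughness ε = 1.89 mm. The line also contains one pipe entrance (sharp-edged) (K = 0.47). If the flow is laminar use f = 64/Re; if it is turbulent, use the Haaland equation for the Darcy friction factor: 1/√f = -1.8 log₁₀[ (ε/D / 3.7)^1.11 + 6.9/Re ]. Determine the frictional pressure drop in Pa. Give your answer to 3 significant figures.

ΔP ≈ 112 Pa

Reynolds number Re = ρVD/μ = 788 · 0.0287 · 0.296 / 0.00127 = 5271.
Re > 4000 → turbulent. Relative roughness ε/D = 0.00189/0.296 = 0.00639. Haaland: 1/√f = -1.8 log₁₀[(0.00639/3.7)^1.11 + 6.9/5271] = -1.8 log₁₀[0.000857 + 0.00131] = 4.796, so f = 0.04348.
Total minor-loss coefficient ΣK = 1·0.47 = 0.47.
ΔP = [f·L/D + ΣK]·(ρV²/2) = [0.04348·2350/0.296 + 0.47]·(788·0.0287²/2) = [345.2 + 0.47]·0.3245 = 112.2 Pa.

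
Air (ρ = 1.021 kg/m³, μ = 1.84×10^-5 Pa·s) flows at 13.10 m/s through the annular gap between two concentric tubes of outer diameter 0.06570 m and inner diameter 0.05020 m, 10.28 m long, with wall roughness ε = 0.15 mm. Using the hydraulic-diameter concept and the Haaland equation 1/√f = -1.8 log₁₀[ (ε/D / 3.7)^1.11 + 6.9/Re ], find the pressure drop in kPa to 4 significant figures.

Hydraulic diameter D_h = 4A/P = D_o - D_i = 0.0657 - 0.0502 = 0.0155 m.
Re = ρVD_h/μ = 1.021·13.1·0.0155/1.84e-05 = 1.127e+04.
ε/D_h = 0.00015/0.0155 = 0.00968; Haaland gives 1/√f = -1.8 log₁₀[0.00136+0.000612] = 4.869, so f = 0.04218.
ΔP = f(L/D_h)(ρV²/2) = 0.04218·10.28/0.0155·87.61 = 2451 Pa.
ΔP = 2.451 kPa.

ΔP ≈ 2.451 kPa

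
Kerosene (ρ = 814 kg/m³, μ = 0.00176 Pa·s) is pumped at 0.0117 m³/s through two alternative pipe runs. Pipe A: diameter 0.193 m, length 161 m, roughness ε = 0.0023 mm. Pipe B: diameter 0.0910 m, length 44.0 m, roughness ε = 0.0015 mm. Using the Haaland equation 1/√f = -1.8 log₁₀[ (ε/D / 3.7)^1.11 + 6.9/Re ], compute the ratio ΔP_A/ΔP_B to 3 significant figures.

Pipe A: V = Q/A = 0.0117/0.02926 = 0.3999 m/s; Re = 3.57e+04; ε/D = 1.19e-05; Haaland → f = 0.0224; ΔP_A = f(L/D)(ρV²/2) = 1216 Pa.
Pipe B: V = Q/A = 0.0117/0.006504 = 1.799 m/s; Re = 7.571e+04; ε/D = 1.65e-05; Haaland → f = 0.01896; ΔP_B = f(L/D)(ρV²/2) = 1.207e+04 Pa.
ΔP_A/ΔP_B = 1216/1.207e+04 = 0.101.

ΔP_A/ΔP_B ≈ 0.101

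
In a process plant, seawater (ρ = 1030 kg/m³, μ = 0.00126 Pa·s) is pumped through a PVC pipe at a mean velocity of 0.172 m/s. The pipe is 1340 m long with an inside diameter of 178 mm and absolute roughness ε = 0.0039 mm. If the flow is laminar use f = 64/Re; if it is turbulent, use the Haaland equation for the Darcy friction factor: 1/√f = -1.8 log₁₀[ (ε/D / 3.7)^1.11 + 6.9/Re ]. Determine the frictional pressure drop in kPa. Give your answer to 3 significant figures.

ΔP ≈ 2.80 kPa

Reynolds number Re = ρVD/μ = 1030 · 0.172 · 0.178 / 0.00126 = 2.503e+04.
Re > 4000 → turbulent. Relative roughness ε/D = 3.9e-06/0.178 = 2.19e-05. Haaland: 1/√f = -1.8 log₁₀[(2.19e-05/3.7)^1.11 + 6.9/2.503e+04] = -1.8 log₁₀[1.58e-06 + 0.000276] = 6.403, so f = 0.02439.
Darcy-Weisbach: ΔP = f(L/D)(ρV²/2) = 0.02439·(1340/0.178)·(1030·0.172²/2) = 0.02439·7528·15.24 = 2798 Pa.
ΔP = 2798 Pa = 2.80 kPa.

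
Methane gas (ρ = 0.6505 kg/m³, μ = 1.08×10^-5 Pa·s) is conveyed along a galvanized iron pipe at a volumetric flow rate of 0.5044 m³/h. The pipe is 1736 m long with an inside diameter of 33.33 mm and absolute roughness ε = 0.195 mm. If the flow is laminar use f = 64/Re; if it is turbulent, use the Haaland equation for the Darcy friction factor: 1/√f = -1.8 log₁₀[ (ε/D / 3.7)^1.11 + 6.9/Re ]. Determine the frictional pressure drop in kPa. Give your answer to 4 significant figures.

Q = 0.5044 m³/h = 0.5044/3600 = 0.0001401 m³/s.
Cross-sectional area A = πD²/4 = π(0.03333)²/4 = 0.0008725 m²; mean velocity V = Q/A = 0.0001401/0.0008725 = 0.1606 m/s.
Reynolds number Re = ρVD/μ = 0.6505 · 0.1606 · 0.03333 / 1.08e-05 = 322.4.
Re < 2300 → laminar flow, so f = 64/Re = 64/322.4 = 0.1985 (the turbulent correlation is not needed).
Darcy-Weisbach: ΔP = f(L/D)(ρV²/2) = 0.1985·(1736/0.03333)·(0.6505·0.1606²/2) = 0.1985·5.209e+04·0.008388 = 86.73 Pa.
ΔP = 86.73 Pa = 0.08673 kPa.

ΔP ≈ 0.08673 kPa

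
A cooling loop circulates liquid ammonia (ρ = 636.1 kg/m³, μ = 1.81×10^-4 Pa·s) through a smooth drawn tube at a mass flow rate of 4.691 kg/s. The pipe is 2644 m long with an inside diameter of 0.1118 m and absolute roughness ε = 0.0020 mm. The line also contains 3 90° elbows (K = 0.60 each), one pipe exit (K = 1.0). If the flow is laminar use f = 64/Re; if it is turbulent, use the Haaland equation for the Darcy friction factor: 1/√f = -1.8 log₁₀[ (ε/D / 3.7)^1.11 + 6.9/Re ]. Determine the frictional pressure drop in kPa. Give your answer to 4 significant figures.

A = πD²/4 = π(0.1118)²/4 = 0.009817 m²; mean velocity V = ṁ/(ρA) = 4.691/(636.1 · 0.009817) = 0.7512 m/s.
Reynolds number Re = ρVD/μ = 636.1 · 0.7512 · 0.1118 / 0.000181 = 2.952e+05.
Re > 4000 → turbulent. Relative roughness ε/D = 2e-06/0.1118 = 1.79e-05. Haaland: 1/√f = -1.8 log₁₀[(1.79e-05/3.7)^1.11 + 6.9/2.952e+05] = -1.8 log₁₀[1.26e-06 + 2.34e-05] = 8.295, so f = 0.01453.
Total minor-loss coefficient ΣK = 3·0.6 + 1·1 = 2.8.
ΔP = [f·L/D + ΣK]·(ρV²/2) = [0.01453·2644/0.1118 + 2.8]·(636.1·0.7512²/2) = [343.7 + 2.8]·179.5 = 6.219e+04 Pa.
ΔP = 6.219e+04 Pa = 62.19 kPa.

ΔP ≈ 62.19 kPa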